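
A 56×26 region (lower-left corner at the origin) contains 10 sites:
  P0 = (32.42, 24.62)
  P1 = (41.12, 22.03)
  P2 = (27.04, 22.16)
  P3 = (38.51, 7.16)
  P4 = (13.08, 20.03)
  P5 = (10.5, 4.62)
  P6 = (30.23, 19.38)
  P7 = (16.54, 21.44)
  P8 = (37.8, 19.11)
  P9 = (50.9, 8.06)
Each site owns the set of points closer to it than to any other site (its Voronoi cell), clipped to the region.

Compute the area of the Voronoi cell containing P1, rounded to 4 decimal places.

Area of P1's cell: 142.8956

1. box [0,56]×[0,26]: [(0, 0) (56, 0) (56, 26) (0, 26)]
2. ⊥bis P1·P0 via (36.77,23.325): [(29.8261, 0) (56, 0) (56, 26) (37.5664, 26)]  |A|=579.8979
3. ⊥bis P1·P2 via (34.08,22.095): [(34.0056, 14.0393) (33.876, 0) (56, 0) (56, 26) (37.5664, 26)]  |A|=551.4693
4. ⊥bis P1·P3 via (39.815,14.595): [(34.4513, 15.5364) (56, 11.7542) (56, 26) (37.5664, 26)]  |A|=249.9299
5. ⊥bis P1·P4 via (27.1,21.03): [(34.4513, 15.5364) (56, 11.7542) (56, 26) (37.5664, 26)]  |A|=249.9299
6. ⊥bis P1·P5 via (25.81,13.325): [(34.4513, 15.5364) (56, 11.7542) (56, 26) (37.5664, 26)]  |A|=249.9299
7. ⊥bis P1·P6 via (35.675,20.705): [(35.8167, 20.1227) (37.0434, 15.0815) (56, 11.7542) (56, 26) (37.5664, 26)]  |A|=243.6752
8. ⊥bis P1·P7 via (28.83,21.735): [(35.8167, 20.1227) (37.0434, 15.0815) (56, 11.7542) (56, 26) (37.5664, 26)]  |A|=243.6752
9. ⊥bis P1·P8 via (39.46,20.57): [(36.8375, 23.5517) (45.6097, 13.5779) (56, 11.7542) (56, 26) (37.5664, 26)]  |A|=202.8745
10. ⊥bis P1·P9 via (46.01,15.045): [(36.8375, 23.5517) (44.9636, 14.3125) (56, 22.0387) (56, 26) (37.5664, 26)]  |A|=142.8956
11. canonical 5-gon: [(36.8375, 23.5517) (44.9636, 14.3125) (56, 22.0387) (56, 26) (37.5664, 26)]
12. shoelace: 142.8956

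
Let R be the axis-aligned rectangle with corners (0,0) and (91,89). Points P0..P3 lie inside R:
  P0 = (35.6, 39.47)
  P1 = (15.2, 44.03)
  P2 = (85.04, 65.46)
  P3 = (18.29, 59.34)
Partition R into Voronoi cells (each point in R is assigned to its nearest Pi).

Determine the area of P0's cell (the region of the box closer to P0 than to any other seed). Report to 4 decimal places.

Area of P0's cell: 3000.1471

1. box [0,91]×[0,89]: [(0, 0) (91, 0) (91, 89) (0, 89)]
2. ⊥bis P0·P1 via (25.4,41.75): [(16.0676, 0) (91, 0) (91, 89) (35.9618, 89)]  |A|=5783.6912
3. ⊥bis P0·P2 via (60.32,52.465): [(16.0676, 0) (87.9002, 0) (41.114, 89) (35.9618, 89)]  |A|=3425.8233
4. ⊥bis P0·P3 via (26.945,49.405): [(27.1513, 49.5847) (16.0676, 0) (87.9002, 0) (50.9399, 70.3085)]  |A|=3000.1471
5. canonical 4-gon: [(27.1513, 49.5847) (16.0676, 0) (87.9002, 0) (50.9399, 70.3085)]
6. shoelace: 3000.1471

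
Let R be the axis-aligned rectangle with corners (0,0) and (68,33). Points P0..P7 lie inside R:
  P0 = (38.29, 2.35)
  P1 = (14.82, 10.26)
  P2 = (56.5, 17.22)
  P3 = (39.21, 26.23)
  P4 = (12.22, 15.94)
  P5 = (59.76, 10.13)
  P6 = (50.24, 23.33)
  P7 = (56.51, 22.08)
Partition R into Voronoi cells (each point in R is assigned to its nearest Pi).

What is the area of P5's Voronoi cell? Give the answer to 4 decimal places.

1. box [0,68]×[0,33]: [(0, 0) (68, 0) (68, 33) (0, 33)]
2. ⊥bis P5·P0 via (49.025,6.24): [(51.2862, 0) (68, 0) (68, 33) (39.3281, 33)]  |A|=748.8649
3. ⊥bis P5·P1 via (37.29,10.195): [(51.2862, 0) (68, 0) (68, 33) (39.3281, 33)]  |A|=748.8649
4. ⊥bis P5·P2 via (58.13,13.675): [(48.016, 9.0245) (51.2862, 0) (68, 0) (68, 18.2133)]  |A|=257.4044
5. ⊥bis P5·P3 via (49.485,18.18): [(48.016, 9.0245) (51.2862, 0) (68, 0) (68, 18.2133)]  |A|=257.4044
6. ⊥bis P5·P4 via (35.99,13.035): [(48.016, 9.0245) (51.2862, 0) (68, 0) (68, 18.2133)]  |A|=257.4044
7. ⊥bis P5·P6 via (55,16.73): [(48.016, 9.0245) (51.2862, 0) (68, 0) (68, 18.2133)]  |A|=257.4044
8. ⊥bis P5·P7 via (58.135,16.105): [(48.016, 9.0245) (51.2862, 0) (68, 0) (68, 18.2133)]  |A|=257.4044
9. canonical 4-gon: [(48.016, 9.0245) (51.2862, 0) (68, 0) (68, 18.2133)]
10. shoelace: 257.4044

Area of P5's cell: 257.4044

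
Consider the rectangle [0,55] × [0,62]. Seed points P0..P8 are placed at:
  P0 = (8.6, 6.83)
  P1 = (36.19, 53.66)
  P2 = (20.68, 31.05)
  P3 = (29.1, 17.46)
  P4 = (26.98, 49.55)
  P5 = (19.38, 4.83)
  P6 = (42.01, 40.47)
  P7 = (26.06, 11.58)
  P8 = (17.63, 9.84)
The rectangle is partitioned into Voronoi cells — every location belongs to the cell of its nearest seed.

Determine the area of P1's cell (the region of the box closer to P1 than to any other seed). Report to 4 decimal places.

1. box [0,55]×[0,62]: [(0, 0) (55, 0) (55, 62) (0, 62)]
2. ⊥bis P1·P0 via (22.395,30.245): [(0, 43.4391) (55, 11.0357) (55, 62) (0, 62)]  |A|=1911.9442
3. ⊥bis P1·P2 via (28.435,42.355): [(0, 61.8608) (55, 24.132) (55, 62) (0, 62)]  |A|=1045.1985
4. ⊥bis P1·P3 via (32.645,35.56): [(0, 61.8608) (40.6165, 33.9987) (55, 31.1816) (55, 62) (0, 62)]  |A|=994.499
5. ⊥bis P1·P4 via (31.585,51.605): [(38.9236, 35.16) (40.6165, 33.9987) (55, 31.1816) (55, 62) (26.9462, 62)]  |A|=630.1727
6. ⊥bis P1·P5 via (27.785,29.245): [(38.9236, 35.16) (40.6165, 33.9987) (55, 31.1816) (55, 62) (26.9462, 62)]  |A|=630.1727
7. ⊥bis P1·P6 via (39.1,47.065): [(34.514, 45.0415) (55, 54.0808) (55, 62) (26.9462, 62)]  |A|=318.9925
8. ⊥bis P1·P7 via (31.125,32.62): [(34.514, 45.0415) (55, 54.0808) (55, 62) (26.9462, 62)]  |A|=318.9925
9. ⊥bis P1·P8 via (26.91,31.75): [(34.514, 45.0415) (55, 54.0808) (55, 62) (26.9462, 62)]  |A|=318.9925
10. canonical 4-gon: [(34.514, 45.0415) (55, 54.0808) (55, 62) (26.9462, 62)]
11. shoelace: 318.9925

Area of P1's cell: 318.9925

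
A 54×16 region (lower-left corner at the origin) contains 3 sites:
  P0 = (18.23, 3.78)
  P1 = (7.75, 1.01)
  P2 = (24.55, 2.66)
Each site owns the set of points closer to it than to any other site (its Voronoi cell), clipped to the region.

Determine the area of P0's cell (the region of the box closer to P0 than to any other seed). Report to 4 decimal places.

1. box [0,54]×[0,16]: [(0, 0) (54, 0) (54, 16) (0, 16)]
2. ⊥bis P0·P1 via (12.99,2.395): [(13.623, 0) (54, 0) (54, 16) (9.394, 16)]  |A|=679.8636
3. ⊥bis P0·P2 via (21.39,3.22): [(13.623, 0) (20.8194, 0) (23.6548, 16) (9.394, 16)]  |A|=171.657
4. canonical 4-gon: [(13.623, 0) (20.8194, 0) (23.6548, 16) (9.394, 16)]
5. shoelace: 171.657

Area of P0's cell: 171.6570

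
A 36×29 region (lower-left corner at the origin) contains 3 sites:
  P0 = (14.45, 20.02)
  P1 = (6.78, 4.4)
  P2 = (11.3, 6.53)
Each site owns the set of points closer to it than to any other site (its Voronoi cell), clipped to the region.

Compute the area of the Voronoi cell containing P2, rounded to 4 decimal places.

1. box [0,36]×[0,29]: [(0, 0) (36, 0) (36, 29) (0, 29)]
2. ⊥bis P2·P0 via (12.875,13.275): [(0, 16.2814) (0, 0) (36, 0) (36, 7.8752)]  |A|=434.8181
3. ⊥bis P2·P1 via (9.04,5.465): [(4.4304, 15.2469) (11.6153, 0) (36, 0) (36, 7.8752)]  |A|=310.2029
4. canonical 4-gon: [(4.4304, 15.2469) (11.6153, 0) (36, 0) (36, 7.8752)]
5. shoelace: 310.2029

Area of P2's cell: 310.2029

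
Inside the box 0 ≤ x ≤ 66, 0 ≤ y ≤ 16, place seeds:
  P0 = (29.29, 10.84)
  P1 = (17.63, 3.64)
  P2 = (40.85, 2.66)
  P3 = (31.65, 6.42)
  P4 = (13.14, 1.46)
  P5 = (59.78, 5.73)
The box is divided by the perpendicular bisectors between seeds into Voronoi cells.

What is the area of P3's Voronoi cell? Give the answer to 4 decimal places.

1. box [0,66]×[0,16]: [(0, 0) (66, 0) (66, 16) (0, 16)]
2. ⊥bis P3·P0 via (30.47,8.63): [(14.307, 0) (66, 0) (66, 16) (44.2731, 16)]  |A|=587.3586
3. ⊥bis P3·P1 via (24.64,5.03): [(24.5527, 5.4705) (25.6374, 0) (66, 0) (66, 16) (44.2731, 16)]  |A|=556.3672
4. ⊥bis P3·P2 via (36.25,4.54): [(40.0015, 13.7192) (24.5527, 5.4705) (25.6374, 0) (34.3945, 0)]  |A|=106.8009
5. ⊥bis P3·P4 via (22.395,3.94): [(40.0015, 13.7192) (24.5527, 5.4705) (25.6374, 0) (34.3945, 0)]  |A|=106.8009
6. ⊥bis P3·P5 via (45.715,6.075): [(40.0015, 13.7192) (24.5527, 5.4705) (25.6374, 0) (34.3945, 0)]  |A|=106.8009
7. canonical 4-gon: [(40.0015, 13.7192) (24.5527, 5.4705) (25.6374, 0) (34.3945, 0)]
8. shoelace: 106.8009

Area of P3's cell: 106.8009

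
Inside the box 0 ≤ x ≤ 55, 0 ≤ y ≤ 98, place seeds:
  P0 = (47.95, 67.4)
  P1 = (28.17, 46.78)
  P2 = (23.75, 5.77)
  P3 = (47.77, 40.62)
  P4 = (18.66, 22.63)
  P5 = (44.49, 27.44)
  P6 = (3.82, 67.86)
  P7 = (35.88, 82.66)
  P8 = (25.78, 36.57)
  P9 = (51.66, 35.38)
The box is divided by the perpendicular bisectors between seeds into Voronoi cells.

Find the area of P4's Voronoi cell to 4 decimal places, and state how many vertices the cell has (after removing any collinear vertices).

1. box [0,55]×[0,98]: [(0, 0) (55, 0) (55, 98) (0, 98)]
2. ⊥bis P4·P0 via (33.305,45.015): [(0, 66.8042) (0, 0) (55, 0) (55, 30.8214)]  |A|=2684.7052
3. ⊥bis P4·P1 via (23.415,34.705): [(0, 43.9256) (0, 0) (55, 0) (55, 22.2672)]  |A|=1820.3005
4. ⊥bis P4·P2 via (21.205,14.2): [(51.9304, 23.4759) (0, 43.9256) (0, 7.7983)]  |A|=938.0533
5. ⊥bis P4·P3 via (33.215,31.625): [(40.402, 19.9955) (33.8514, 30.5953) (0, 43.9256) (0, 7.7983)]  |A|=865.5549
6. ⊥bis P4·P5 via (31.575,25.035): [(32.9333, 17.7408) (30.2775, 32.0026) (0, 43.9256) (0, 7.7983)]  |A|=794.9704
7. ⊥bis P4·P6 via (11.24,45.245): [(32.9333, 17.7408) (30.2775, 32.0026) (3.2809, 42.6336) (0, 41.5571) (0, 7.7983)]  |A|=791.0852
8. ⊥bis P4·P7 via (27.27,52.645): [(32.9333, 17.7408) (30.2775, 32.0026) (3.2809, 42.6336) (0, 41.5571) (0, 7.7983)]  |A|=791.0852
9. ⊥bis P4·P8 via (22.22,29.6): [(32.9333, 17.7408) (31.6189, 24.7994) (0, 40.9491) (0, 7.7983)]  |A|=646.8633
10. ⊥bis P4·P9 via (35.16,29.005): [(32.9333, 17.7408) (31.6189, 24.7994) (0, 40.9491) (0, 7.7983)]  |A|=646.8633
11. canonical 4-gon: [(32.9333, 17.7408) (31.6189, 24.7994) (0, 40.9491) (0, 7.7983)]
12. shoelace: 646.8633

Area of P4's cell: 646.8633 (4 vertices)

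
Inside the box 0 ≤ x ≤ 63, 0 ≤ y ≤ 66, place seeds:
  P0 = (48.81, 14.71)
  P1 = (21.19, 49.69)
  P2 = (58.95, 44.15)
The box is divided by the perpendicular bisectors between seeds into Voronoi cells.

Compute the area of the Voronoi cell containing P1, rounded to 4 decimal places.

Area of P1's cell: 1845.0209

1. box [0,63]×[0,66]: [(0, 0) (63, 0) (63, 66) (0, 66)]
2. ⊥bis P1·P0 via (35,32.2): [(0, 4.5642) (63, 54.3086) (63, 66) (0, 66)]  |A|=2303.5055
3. ⊥bis P1·P2 via (40.07,46.92): [(0, 4.5642) (38.2917, 34.7991) (42.8693, 66) (0, 66)]  |A|=1845.0209
4. canonical 4-gon: [(0, 4.5642) (38.2917, 34.7991) (42.8693, 66) (0, 66)]
5. shoelace: 1845.0209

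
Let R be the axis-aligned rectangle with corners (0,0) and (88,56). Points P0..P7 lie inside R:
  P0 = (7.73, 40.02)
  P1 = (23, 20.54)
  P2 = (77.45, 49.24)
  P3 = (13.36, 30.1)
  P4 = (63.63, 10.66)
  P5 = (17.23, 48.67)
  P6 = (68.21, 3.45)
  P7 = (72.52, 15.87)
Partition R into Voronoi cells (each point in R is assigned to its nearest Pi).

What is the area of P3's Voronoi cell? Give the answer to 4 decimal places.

1. box [0,88]×[0,56]: [(0, 0) (88, 0) (88, 56) (0, 56)]
2. ⊥bis P3·P0 via (10.545,35.06): [(0, 29.0753) (0, 0) (88, 0) (88, 56) (47.4411, 56)]  |A|=4289.3316
3. ⊥bis P3·P1 via (18.18,25.32): [(0, 29.0753) (0, 6.9879) (48.6054, 56) (47.4411, 56)]  |A|=552.4586
4. ⊥bis P3·P2 via (45.405,39.67): [(41.53, 52.6453) (0, 29.0753) (0, 6.9879) (42.3976, 49.7403)]  |A|=538.7734
5. ⊥bis P3·P4 via (38.495,20.38): [(41.53, 52.6453) (0, 29.0753) (0, 6.9879) (42.3976, 49.7403)]  |A|=538.7734
6. ⊥bis P3·P5 via (15.295,39.385): [(17.3946, 38.9474) (0, 29.0753) (0, 6.9879) (29.2452, 36.4778)]  |A|=402.9499
7. ⊥bis P3·P6 via (40.785,16.775): [(17.3946, 38.9474) (0, 29.0753) (0, 6.9879) (29.2452, 36.4778)]  |A|=402.9499
8. ⊥bis P3·P7 via (42.94,22.985): [(17.3946, 38.9474) (0, 29.0753) (0, 6.9879) (29.2452, 36.4778)]  |A|=402.9499
9. canonical 4-gon: [(17.3946, 38.9474) (0, 29.0753) (0, 6.9879) (29.2452, 36.4778)]
10. shoelace: 402.9499

Area of P3's cell: 402.9499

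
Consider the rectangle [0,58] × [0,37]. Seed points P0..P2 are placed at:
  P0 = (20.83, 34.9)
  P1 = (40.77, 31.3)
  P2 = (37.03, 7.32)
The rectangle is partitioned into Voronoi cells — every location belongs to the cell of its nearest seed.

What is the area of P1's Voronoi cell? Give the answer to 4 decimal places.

Area of P1's cell: 516.9043

1. box [0,58]×[0,37]: [(0, 0) (58, 0) (58, 37) (0, 37)]
2. ⊥bis P1·P0 via (30.8,33.1): [(24.8241, 0) (58, 0) (58, 37) (31.5041, 37)]  |A|=1103.9286
3. ⊥bis P1·P2 via (38.9,19.31): [(28.6003, 20.9164) (58, 16.3311) (58, 37) (31.5041, 37)]  |A|=516.9043
4. canonical 4-gon: [(28.6003, 20.9164) (58, 16.3311) (58, 37) (31.5041, 37)]
5. shoelace: 516.9043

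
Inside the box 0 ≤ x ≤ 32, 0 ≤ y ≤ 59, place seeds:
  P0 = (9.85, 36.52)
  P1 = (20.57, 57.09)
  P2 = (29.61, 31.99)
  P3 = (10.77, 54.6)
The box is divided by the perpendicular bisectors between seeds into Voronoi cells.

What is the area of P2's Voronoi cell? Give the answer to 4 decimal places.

1. box [0,32]×[0,59]: [(0, 0) (32, 0) (32, 59) (0, 59)]
2. ⊥bis P2·P0 via (19.73,34.255): [(11.877, 0) (32, 0) (32, 59) (25.4028, 59)]  |A|=788.2452
3. ⊥bis P2·P1 via (25.09,44.54): [(21.8177, 43.3614) (11.877, 0) (32, 0) (32, 47.0287)]  |A|=675.7121
4. ⊥bis P2·P3 via (20.19,43.295): [(21.8177, 43.3614) (11.877, 0) (32, 0) (32, 47.0287)]  |A|=675.7121
5. canonical 4-gon: [(21.8177, 43.3614) (11.877, 0) (32, 0) (32, 47.0287)]
6. shoelace: 675.7121

Area of P2's cell: 675.7121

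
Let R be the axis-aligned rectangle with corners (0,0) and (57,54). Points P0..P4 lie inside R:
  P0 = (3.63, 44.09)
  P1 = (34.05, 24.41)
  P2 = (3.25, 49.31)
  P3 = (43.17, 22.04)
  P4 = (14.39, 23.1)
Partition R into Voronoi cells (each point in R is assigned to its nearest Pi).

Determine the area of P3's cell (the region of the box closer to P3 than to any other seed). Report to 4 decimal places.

Area of P3's cell: 940.0858

1. box [0,57]×[0,54]: [(0, 0) (57, 0) (57, 54) (0, 54)]
2. ⊥bis P3·P0 via (23.4,33.065): [(4.9609, 0) (57, 0) (57, 54) (35.0747, 54)]  |A|=1997.0403
3. ⊥bis P3·P1 via (38.61,23.225): [(32.5746, 0) (57, 0) (57, 54) (46.6075, 54)]  |A|=940.0858
4. ⊥bis P3·P2 via (23.21,35.675): [(32.5746, 0) (57, 0) (57, 54) (46.6075, 54)]  |A|=940.0858
5. ⊥bis P3·P4 via (28.78,22.57): [(32.5746, 0) (57, 0) (57, 54) (46.6075, 54)]  |A|=940.0858
6. canonical 4-gon: [(32.5746, 0) (57, 0) (57, 54) (46.6075, 54)]
7. shoelace: 940.0858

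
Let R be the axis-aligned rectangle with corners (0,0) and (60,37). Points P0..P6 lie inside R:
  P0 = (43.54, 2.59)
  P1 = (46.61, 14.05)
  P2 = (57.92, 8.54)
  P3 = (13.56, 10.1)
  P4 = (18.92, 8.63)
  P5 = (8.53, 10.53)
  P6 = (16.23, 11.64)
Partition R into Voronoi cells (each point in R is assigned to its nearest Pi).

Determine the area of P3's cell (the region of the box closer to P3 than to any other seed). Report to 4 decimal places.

Area of P3's cell: 58.3899

1. box [0,60]×[0,37]: [(0, 0) (60, 0) (60, 37) (0, 37)]
2. ⊥bis P3·P0 via (28.55,6.345): [(0, 0) (26.9606, 0) (36.2291, 37) (0, 37)]  |A|=1169.0088
3. ⊥bis P3·P1 via (30.085,12.075): [(0, 0) (26.9606, 0) (30.0528, 12.3443) (27.1061, 37) (0, 37)]  |A|=1056.5414
4. ⊥bis P3·P2 via (35.74,9.32): [(0, 0) (26.9606, 0) (30.0528, 12.3443) (27.1061, 37) (0, 37)]  |A|=1056.5414
5. ⊥bis P3·P4 via (16.24,9.365): [(0, 0) (13.6716, 0) (23.819, 37) (0, 37)]  |A|=693.5764
6. ⊥bis P3·P5 via (11.045,10.315): [(10.1632, 0) (13.6716, 0) (23.819, 37) (13.3262, 37)]  |A|=259.0221
7. ⊥bis P3·P6 via (14.895,10.87): [(11.5833, 16.6117) (10.1632, 0) (13.6716, 0) (16.0863, 8.8046)]  |A|=58.3899
8. canonical 4-gon: [(11.5833, 16.6117) (10.1632, 0) (13.6716, 0) (16.0863, 8.8046)]
9. shoelace: 58.3899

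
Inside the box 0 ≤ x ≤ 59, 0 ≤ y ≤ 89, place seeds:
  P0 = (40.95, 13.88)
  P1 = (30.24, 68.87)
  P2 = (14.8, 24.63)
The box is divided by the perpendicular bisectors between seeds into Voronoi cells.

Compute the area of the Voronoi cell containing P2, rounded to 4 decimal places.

1. box [0,59]×[0,89]: [(0, 0) (59, 0) (59, 89) (0, 89)]
2. ⊥bis P2·P0 via (27.875,19.255): [(0, 0) (19.9595, 0) (56.5465, 89) (0, 89)]  |A|=3404.5138
3. ⊥bis P2·P1 via (22.52,46.75): [(0, 54.6096) (0, 0) (19.9595, 0) (37.0878, 41.6657)]  |A|=1428.4889
4. canonical 4-gon: [(0, 54.6096) (0, 0) (19.9595, 0) (37.0878, 41.6657)]
5. shoelace: 1428.4889

Area of P2's cell: 1428.4889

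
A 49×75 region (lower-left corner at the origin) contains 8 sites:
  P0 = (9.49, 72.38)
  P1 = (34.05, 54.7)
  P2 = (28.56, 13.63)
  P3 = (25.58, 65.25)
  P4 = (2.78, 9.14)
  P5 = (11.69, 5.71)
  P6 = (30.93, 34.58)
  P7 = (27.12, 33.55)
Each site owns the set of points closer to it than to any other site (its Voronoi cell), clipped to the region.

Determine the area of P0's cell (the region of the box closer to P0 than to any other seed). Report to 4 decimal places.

Area of P0's cell: 398.0016

1. box [0,49]×[0,75]: [(0, 0) (49, 0) (49, 75) (0, 75)]
2. ⊥bis P0·P1 via (21.77,63.54): [(0, 33.2984) (30.0197, 75) (0, 75)]  |A|=625.9347
3. ⊥bis P0·P2 via (19.025,43.005): [(0, 36.8296) (3.3171, 37.9063) (30.0197, 75) (0, 75)]  |A|=620.0782
4. ⊥bis P0·P3 via (17.535,68.815): [(0, 36.8296) (3.3171, 37.9063) (4.6731, 39.79) (20.2758, 75) (0, 75)]  |A|=448.536
5. ⊥bis P0·P4 via (6.135,40.76): [(0, 41.4109) (5.1493, 40.8646) (20.2758, 75) (0, 75)]  |A|=432.5405
6. ⊥bis P0·P5 via (10.59,39.045): [(0, 41.4109) (5.1493, 40.8646) (20.2758, 75) (0, 75)]  |A|=432.5405
7. ⊥bis P0·P6 via (20.21,53.48): [(0, 42.017) (7.5601, 46.305) (20.2758, 75) (0, 75)]  |A|=415.5839
8. ⊥bis P0·P7 via (18.305,52.965): [(0, 44.654) (8.5484, 48.5352) (20.2758, 75) (0, 75)]  |A|=398.0016
9. canonical 4-gon: [(0, 44.654) (8.5484, 48.5352) (20.2758, 75) (0, 75)]
10. shoelace: 398.0016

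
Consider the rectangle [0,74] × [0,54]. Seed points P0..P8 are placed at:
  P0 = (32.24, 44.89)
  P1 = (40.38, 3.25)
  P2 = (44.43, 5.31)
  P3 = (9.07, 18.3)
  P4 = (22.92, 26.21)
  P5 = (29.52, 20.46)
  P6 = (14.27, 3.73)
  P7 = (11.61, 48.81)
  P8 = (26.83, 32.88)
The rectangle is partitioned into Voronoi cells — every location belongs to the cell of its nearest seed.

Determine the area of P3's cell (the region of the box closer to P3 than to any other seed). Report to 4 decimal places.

1. box [0,74]×[0,54]: [(0, 0) (74, 0) (74, 54) (0, 54)]
2. ⊥bis P3·P0 via (20.655,31.595): [(0, 49.5934) (0, 0) (56.9136, 0)]  |A|=1411.2675
3. ⊥bis P3·P1 via (24.725,10.775): [(30.5769, 22.9493) (0, 49.5934) (0, 0) (19.5457, 0)]  |A|=982.4851
4. ⊥bis P3·P2 via (26.75,11.805): [(30.5769, 22.9493) (0, 49.5934) (0, 0) (19.5457, 0)]  |A|=982.4851
5. ⊥bis P3·P4 via (15.995,22.255): [(23.7317, 8.7085) (0.7595, 48.9315) (0, 49.5934) (0, 0) (19.5457, 0)]  |A|=681.2468
6. ⊥bis P3·P5 via (19.295,19.38): [(21.0184, 3.0638) (19.6712, 15.8181) (0.7595, 48.9315) (0, 49.5934) (0, 0) (19.5457, 0)]  |A|=660.1414
7. ⊥bis P3·P6 via (11.67,11.015): [(19.8694, 13.9414) (19.6712, 15.8181) (0.7595, 48.9315) (0, 49.5934) (0, 6.85)]  |A|=446.072
8. ⊥bis P3·P7 via (10.34,33.555): [(19.8694, 13.9414) (19.6712, 15.8181) (9.5015, 33.6248) (0, 34.4158) (0, 6.85)]  |A|=371.0474
9. ⊥bis P3·P8 via (17.95,25.59): [(19.8694, 13.9414) (19.6712, 15.8181) (9.5015, 33.6248) (0, 34.4158) (0, 6.85)]  |A|=371.0474
10. canonical 5-gon: [(19.8694, 13.9414) (19.6712, 15.8181) (9.5015, 33.6248) (0, 34.4158) (0, 6.85)]
11. shoelace: 371.0474

Area of P3's cell: 371.0474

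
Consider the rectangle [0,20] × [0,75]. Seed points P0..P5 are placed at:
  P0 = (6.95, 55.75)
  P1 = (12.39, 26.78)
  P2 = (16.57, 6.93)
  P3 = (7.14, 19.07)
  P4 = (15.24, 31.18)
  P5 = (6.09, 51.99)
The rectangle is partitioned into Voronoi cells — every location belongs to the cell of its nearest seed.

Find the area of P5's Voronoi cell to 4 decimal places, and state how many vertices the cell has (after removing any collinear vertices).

Area of P5's cell: 235.5432 (5 vertices)

1. box [0,20]×[0,75]: [(0, 0) (20, 0) (20, 75) (0, 75)]
2. ⊥bis P5·P0 via (6.52,53.87): [(0, 55.3613) (0, 0) (20, 0) (20, 50.7868)]  |A|=1061.4809
3. ⊥bis P5·P1 via (9.24,39.385): [(0, 55.3613) (0, 37.0759) (20, 42.0739) (20, 50.7868)]  |A|=269.9824
4. ⊥bis P5·P2 via (11.33,29.46): [(0, 55.3613) (0, 37.0759) (20, 42.0739) (20, 50.7868)]  |A|=269.9824
5. ⊥bis P5·P3 via (6.615,35.53): [(0, 55.3613) (0, 37.0759) (20, 42.0739) (20, 50.7868)]  |A|=269.9824
6. ⊥bis P5·P4 via (10.665,41.585): [(0, 55.3613) (0, 37.0759) (0.9497, 37.3132) (20, 45.6895) (20, 50.7868)]  |A|=235.5432
7. canonical 5-gon: [(0, 55.3613) (0, 37.0759) (0.9497, 37.3132) (20, 45.6895) (20, 50.7868)]
8. shoelace: 235.5432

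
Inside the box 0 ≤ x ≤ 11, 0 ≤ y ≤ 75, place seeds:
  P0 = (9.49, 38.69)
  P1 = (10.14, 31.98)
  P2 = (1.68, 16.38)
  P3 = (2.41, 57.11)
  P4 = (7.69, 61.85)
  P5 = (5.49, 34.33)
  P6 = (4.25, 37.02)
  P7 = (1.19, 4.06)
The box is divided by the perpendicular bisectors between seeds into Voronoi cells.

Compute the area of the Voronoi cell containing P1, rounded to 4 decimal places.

1. box [0,11]×[0,75]: [(0, 0) (11, 0) (11, 75) (0, 75)]
2. ⊥bis P1·P0 via (9.815,35.335): [(0, 34.3842) (0, 0) (11, 0) (11, 35.4498)]  |A|=384.087
3. ⊥bis P1·P2 via (5.91,24.18): [(0, 34.3842) (0, 27.385) (11, 21.4197) (11, 35.4498)]  |A|=115.6612
4. ⊥bis P1·P3 via (6.275,44.545): [(0, 34.3842) (0, 27.385) (11, 21.4197) (11, 35.4498)]  |A|=115.6612
5. ⊥bis P1·P4 via (8.915,46.915): [(0, 34.3842) (0, 27.385) (11, 21.4197) (11, 35.4498)]  |A|=115.6612
6. ⊥bis P1·P5 via (7.815,33.155): [(8.8705, 35.2435) (3.8452, 25.2998) (11, 21.4197) (11, 35.4498)]  |A|=60.2611
7. ⊥bis P1·P6 via (7.195,34.5): [(8.8705, 35.2435) (3.8452, 25.2998) (11, 21.4197) (11, 35.4498)]  |A|=60.2611
8. ⊥bis P1·P7 via (5.665,18.02): [(8.8705, 35.2435) (3.8452, 25.2998) (11, 21.4197) (11, 35.4498)]  |A|=60.2611
9. canonical 4-gon: [(8.8705, 35.2435) (3.8452, 25.2998) (11, 21.4197) (11, 35.4498)]
10. shoelace: 60.2611

Area of P1's cell: 60.2611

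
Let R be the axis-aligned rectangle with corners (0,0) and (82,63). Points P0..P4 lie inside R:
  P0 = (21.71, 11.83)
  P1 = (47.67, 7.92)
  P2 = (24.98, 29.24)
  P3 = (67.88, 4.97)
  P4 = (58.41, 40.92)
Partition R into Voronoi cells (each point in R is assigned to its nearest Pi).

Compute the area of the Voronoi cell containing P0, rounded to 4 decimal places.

Area of P0's cell: 749.4366

1. box [0,82]×[0,63]: [(0, 0) (82, 0) (82, 63) (0, 63)]
2. ⊥bis P0·P1 via (34.69,9.875): [(0, 0) (33.2027, 0) (42.6915, 63) (0, 63)]  |A|=2390.6659
3. ⊥bis P0·P2 via (23.345,20.535): [(0, 24.9197) (0, 0) (33.2027, 0) (35.9393, 18.1695)]  |A|=749.4366
4. ⊥bis P0·P3 via (44.795,8.4): [(0, 24.9197) (0, 0) (33.2027, 0) (35.9393, 18.1695)]  |A|=749.4366
5. ⊥bis P0·P4 via (40.06,26.375): [(0, 24.9197) (0, 0) (33.2027, 0) (35.9393, 18.1695)]  |A|=749.4366
6. canonical 4-gon: [(0, 24.9197) (0, 0) (33.2027, 0) (35.9393, 18.1695)]
7. shoelace: 749.4366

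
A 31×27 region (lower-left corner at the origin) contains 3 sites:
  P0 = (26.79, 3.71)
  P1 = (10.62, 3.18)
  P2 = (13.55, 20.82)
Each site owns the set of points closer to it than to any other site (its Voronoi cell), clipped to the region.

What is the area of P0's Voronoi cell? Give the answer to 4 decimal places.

Area of P0's cell: 196.0976

1. box [0,31]×[0,27]: [(0, 0) (31, 0) (31, 27) (0, 27)]
2. ⊥bis P0·P1 via (18.705,3.445): [(18.8179, 0) (31, 0) (31, 27) (17.9329, 27)]  |A|=340.8634
3. ⊥bis P0·P2 via (20.17,12.265): [(18.4593, 10.9412) (18.8179, 0) (31, 0) (31, 20.6454)]  |A|=196.0976
4. canonical 4-gon: [(18.4593, 10.9412) (18.8179, 0) (31, 0) (31, 20.6454)]
5. shoelace: 196.0976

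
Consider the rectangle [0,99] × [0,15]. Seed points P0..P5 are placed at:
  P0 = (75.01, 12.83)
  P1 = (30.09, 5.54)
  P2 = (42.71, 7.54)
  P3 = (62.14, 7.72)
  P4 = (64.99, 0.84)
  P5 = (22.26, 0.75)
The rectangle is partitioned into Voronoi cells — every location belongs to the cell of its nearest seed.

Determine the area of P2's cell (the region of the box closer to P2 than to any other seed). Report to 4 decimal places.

Area of P2's cell: 242.6752

1. box [0,99]×[0,15]: [(0, 0) (99, 0) (99, 15) (0, 15)]
2. ⊥bis P2·P0 via (58.86,10.185): [(0, 0) (60.5281, 0) (58.0714, 15) (0, 15)]  |A|=889.4961
3. ⊥bis P2·P1 via (36.4,6.54): [(37.4365, 0) (60.5281, 0) (58.0714, 15) (35.0593, 15)]  |A|=345.7782
4. ⊥bis P2·P3 via (52.425,7.63): [(37.4365, 0) (52.4957, 0) (52.3567, 15) (35.0593, 15)]  |A|=242.6752
5. ⊥bis P2·P4 via (53.85,4.19): [(37.4365, 0) (52.4957, 0) (52.3567, 15) (35.0593, 15)]  |A|=242.6752
6. ⊥bis P2·P5 via (32.485,4.145): [(37.4365, 0) (52.4957, 0) (52.3567, 15) (35.0593, 15)]  |A|=242.6752
7. canonical 4-gon: [(37.4365, 0) (52.4957, 0) (52.3567, 15) (35.0593, 15)]
8. shoelace: 242.6752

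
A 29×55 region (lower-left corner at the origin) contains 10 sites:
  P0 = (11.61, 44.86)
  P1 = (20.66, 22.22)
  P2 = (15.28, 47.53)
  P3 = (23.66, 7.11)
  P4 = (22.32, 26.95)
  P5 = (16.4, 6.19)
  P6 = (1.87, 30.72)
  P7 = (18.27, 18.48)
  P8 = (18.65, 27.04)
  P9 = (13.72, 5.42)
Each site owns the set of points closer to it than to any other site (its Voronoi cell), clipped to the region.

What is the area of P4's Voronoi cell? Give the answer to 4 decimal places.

1. box [0,29]×[0,55]: [(0, 0) (29, 0) (29, 55) (0, 55)]
2. ⊥bis P4·P0 via (16.965,35.905): [(0, 25.7601) (0, 0) (29, 0) (29, 43.1018)]  |A|=998.4977
3. ⊥bis P4·P1 via (21.49,24.585): [(6.7094, 29.7723) (29, 21.9494) (29, 43.1018)]  |A|=235.7502
4. ⊥bis P4·P2 via (18.8,37.24): [(19.7288, 37.5577) (6.7094, 29.7723) (29, 21.9494) (29, 40.7292)]  |A|=224.7518
5. ⊥bis P4·P3 via (22.99,17.03): [(19.7288, 37.5577) (6.7094, 29.7723) (29, 21.9494) (29, 40.7292)]  |A|=224.7518
6. ⊥bis P4·P5 via (19.36,16.57): [(19.7288, 37.5577) (6.7094, 29.7723) (29, 21.9494) (29, 40.7292)]  |A|=224.7518
7. ⊥bis P4·P6 via (12.095,28.835): [(19.7288, 37.5577) (12.9565, 33.5079) (11.93, 27.9401) (29, 21.9494) (29, 40.7292)]  |A|=209.2778
8. ⊥bis P4·P7 via (20.295,22.715): [(19.7288, 37.5577) (12.9565, 33.5079) (11.93, 27.9401) (29, 21.9494) (29, 40.7292)]  |A|=209.2778
9. ⊥bis P4·P8 via (20.485,26.995): [(20.7526, 37.908) (20.435, 24.9553) (29, 21.9494) (29, 40.7292)]  |A|=133.3897
10. ⊥bis P4·P9 via (18.02,16.185): [(20.7526, 37.908) (20.435, 24.9553) (29, 21.9494) (29, 40.7292)]  |A|=133.3897
11. canonical 4-gon: [(20.7526, 37.908) (20.435, 24.9553) (29, 21.9494) (29, 40.7292)]
12. shoelace: 133.3897

Area of P4's cell: 133.3897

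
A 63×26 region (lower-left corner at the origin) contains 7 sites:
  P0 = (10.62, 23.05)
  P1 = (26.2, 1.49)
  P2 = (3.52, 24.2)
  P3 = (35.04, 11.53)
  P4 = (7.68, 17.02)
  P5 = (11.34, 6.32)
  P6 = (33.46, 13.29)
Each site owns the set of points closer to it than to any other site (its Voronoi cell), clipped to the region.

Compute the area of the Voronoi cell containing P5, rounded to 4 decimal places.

1. box [0,63]×[0,26]: [(0, 0) (63, 0) (63, 26) (0, 26)]
2. ⊥bis P5·P0 via (10.98,14.685): [(0, 14.2125) (0, 0) (63, 0) (63, 16.9238)]  |A|=980.7908
3. ⊥bis P5·P1 via (18.77,3.905): [(22.4341, 15.1779) (0, 14.2125) (0, 0) (17.5007, 0)]  |A|=292.2344
4. ⊥bis P5·P2 via (7.43,15.26): [(22.4341, 15.1779) (5.5844, 14.4528) (0, 12.0104) (0, 0) (17.5007, 0)]  |A|=286.0859
5. ⊥bis P5·P3 via (23.19,8.925): [(22.065, 14.0425) (21.8212, 15.1516) (5.5844, 14.4528) (0, 12.0104) (0, 0) (17.5007, 0)]  |A|=285.7428
6. ⊥bis P5·P4 via (9.51,11.67): [(22.065, 14.0425) (21.8212, 15.1516) (19.3814, 15.0466) (0, 8.417) (0, 0) (17.5007, 0)]  |A|=235.7298
7. ⊥bis P5·P6 via (22.4,9.805): [(21.5571, 12.4799) (20.7301, 15.1046) (19.3814, 15.0466) (0, 8.417) (0, 0) (17.5007, 0)]  |A|=233.8063
8. canonical 6-gon: [(21.5571, 12.4799) (20.7301, 15.1046) (19.3814, 15.0466) (0, 8.417) (0, 0) (17.5007, 0)]
9. shoelace: 233.8063

Area of P5's cell: 233.8063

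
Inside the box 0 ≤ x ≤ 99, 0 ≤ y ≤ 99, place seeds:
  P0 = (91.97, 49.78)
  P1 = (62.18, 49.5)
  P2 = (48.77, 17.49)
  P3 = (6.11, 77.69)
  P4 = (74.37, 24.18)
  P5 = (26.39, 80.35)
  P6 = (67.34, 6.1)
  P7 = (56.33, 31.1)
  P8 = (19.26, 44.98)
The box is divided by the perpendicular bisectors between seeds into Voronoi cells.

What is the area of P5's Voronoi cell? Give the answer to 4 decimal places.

1. box [0,99]×[0,99]: [(0, 0) (99, 0) (99, 99) (0, 99)]
2. ⊥bis P5·P0 via (59.18,65.065): [(0, 0) (28.8501, 0) (74.9987, 99) (0, 99)]  |A|=5140.5159
3. ⊥bis P5·P1 via (44.285,64.925): [(0, 13.5487) (73.6567, 99) (0, 99)]  |A|=3147.0327
4. ⊥bis P5·P2 via (37.58,48.92): [(0, 35.5404) (27.3495, 45.2777) (73.6567, 99) (0, 99)]  |A|=2846.3006
5. ⊥bis P5·P3 via (16.25,79.02): [(20.9735, 43.0076) (27.3495, 45.2777) (73.6567, 99) (13.6293, 99)]  |A|=1799.2453
6. ⊥bis P5·P4 via (50.38,52.265): [(20.9735, 43.0076) (27.3495, 45.2777) (73.6567, 99) (13.6293, 99)]  |A|=1799.2453
7. ⊥bis P5·P6 via (46.865,43.225): [(20.9735, 43.0076) (27.3495, 45.2777) (73.6567, 99) (13.6293, 99)]  |A|=1799.2453
8. ⊥bis P5·P7 via (41.36,55.725): [(20.9342, 43.3077) (30.8448, 49.3326) (73.6567, 99) (13.6293, 99)]  |A|=1788.6794
9. ⊥bis P5·P8 via (22.825,62.665): [(18.2749, 63.5822) (39.4485, 59.314) (73.6567, 99) (13.6293, 99)]  |A|=1556.1699
10. canonical 4-gon: [(18.2749, 63.5822) (39.4485, 59.314) (73.6567, 99) (13.6293, 99)]
11. shoelace: 1556.1699

Area of P5's cell: 1556.1699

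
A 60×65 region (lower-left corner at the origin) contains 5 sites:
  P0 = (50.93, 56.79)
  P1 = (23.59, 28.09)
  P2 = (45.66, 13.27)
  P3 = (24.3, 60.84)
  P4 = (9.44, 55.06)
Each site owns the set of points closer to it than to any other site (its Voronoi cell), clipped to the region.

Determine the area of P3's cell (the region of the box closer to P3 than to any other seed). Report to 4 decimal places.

1. box [0,60]×[0,65]: [(0, 0) (60, 0) (60, 65) (0, 65)]
2. ⊥bis P3·P0 via (37.615,58.815): [(0, 0) (28.6702, 0) (38.5556, 65) (0, 65)]  |A|=2184.8389
3. ⊥bis P3·P1 via (23.945,44.465): [(0, 44.9841) (35.3948, 44.2168) (38.5556, 65) (0, 65)]  |A|=754.8849
4. ⊥bis P3·P2 via (34.98,37.055): [(0, 44.9841) (35.3948, 44.2168) (38.5556, 65) (0, 65)]  |A|=754.8849
5. ⊥bis P3·P4 via (16.87,57.95): [(22.0996, 44.505) (35.3948, 44.2168) (38.5556, 65) (14.1278, 65)]  |A|=388.9385
6. canonical 4-gon: [(22.0996, 44.505) (35.3948, 44.2168) (38.5556, 65) (14.1278, 65)]
7. shoelace: 388.9385

Area of P3's cell: 388.9385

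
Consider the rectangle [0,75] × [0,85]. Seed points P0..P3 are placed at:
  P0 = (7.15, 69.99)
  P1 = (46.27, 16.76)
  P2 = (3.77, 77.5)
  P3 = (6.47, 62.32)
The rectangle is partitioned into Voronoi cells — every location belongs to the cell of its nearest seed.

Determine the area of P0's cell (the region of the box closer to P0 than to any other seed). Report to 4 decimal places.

Area of P0's cell: 1195.0022

1. box [0,75]×[0,85]: [(0, 0) (75, 0) (75, 85) (0, 85)]
2. ⊥bis P0·P1 via (26.71,43.375): [(0, 23.7452) (75, 78.8645) (75, 85) (0, 85)]  |A|=2527.1378
3. ⊥bis P0·P2 via (5.46,73.745): [(0, 71.2876) (0, 23.7452) (75, 78.8645) (75, 85) (30.4674, 85)]  |A|=2318.2477
4. ⊥bis P0·P3 via (6.81,66.155): [(0, 71.2876) (0, 66.7588) (52.2275, 62.1284) (75, 78.8645) (75, 85) (30.4674, 85)]  |A|=1195.0022
5. canonical 6-gon: [(0, 71.2876) (0, 66.7588) (52.2275, 62.1284) (75, 78.8645) (75, 85) (30.4674, 85)]
6. shoelace: 1195.0022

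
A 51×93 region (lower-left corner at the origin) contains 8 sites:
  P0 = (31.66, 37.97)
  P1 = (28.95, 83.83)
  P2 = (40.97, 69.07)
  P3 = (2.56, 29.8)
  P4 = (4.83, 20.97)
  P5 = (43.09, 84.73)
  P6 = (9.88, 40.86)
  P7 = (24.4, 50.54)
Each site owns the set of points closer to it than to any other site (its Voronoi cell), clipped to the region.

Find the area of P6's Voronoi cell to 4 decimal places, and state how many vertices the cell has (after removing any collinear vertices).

1. box [0,51]×[0,93]: [(0, 0) (51, 0) (51, 93) (0, 93)]
2. ⊥bis P6·P0 via (20.77,39.415): [(0, 0) (15.54, 0) (27.8802, 93) (0, 93)]  |A|=2019.0405
3. ⊥bis P6·P1 via (19.415,62.345): [(0, 70.9613) (0, 0) (15.54, 0) (23.568, 60.5019)]  |A|=1306.3093
4. ⊥bis P6·P2 via (25.425,54.965): [(18.2659, 62.855) (0, 70.9613) (0, 0) (15.54, 0) (23.164, 57.4568)]  |A|=1297.7613
5. ⊥bis P6·P3 via (6.22,35.33): [(18.2659, 62.855) (0, 70.9613) (0, 39.4467) (19.0971, 26.8074) (23.164, 57.4568)]  |A|=712.8098
6. ⊥bis P6·P4 via (7.355,30.915): [(18.2659, 62.855) (0, 70.9613) (0, 39.4467) (16.3361, 28.6347) (19.2417, 27.897) (23.164, 57.4568)]  |A|=711.1734
7. ⊥bis P6·P5 via (26.485,62.795): [(18.2659, 62.855) (0, 70.9613) (0, 39.4467) (16.3361, 28.6347) (19.2417, 27.897) (23.164, 57.4568)]  |A|=711.1734
8. ⊥bis P6·P7 via (17.14,45.7): [(0.4248, 70.7728) (0, 70.9613) (0, 39.4467) (16.3361, 28.6347) (19.2417, 27.897) (20.863, 40.1156)]  |A|=469.9266
9. canonical 6-gon: [(0.4248, 70.7728) (0, 70.9613) (0, 39.4467) (16.3361, 28.6347) (19.2417, 27.897) (20.863, 40.1156)]
10. shoelace: 469.9266

Area of P6's cell: 469.9266 (6 vertices)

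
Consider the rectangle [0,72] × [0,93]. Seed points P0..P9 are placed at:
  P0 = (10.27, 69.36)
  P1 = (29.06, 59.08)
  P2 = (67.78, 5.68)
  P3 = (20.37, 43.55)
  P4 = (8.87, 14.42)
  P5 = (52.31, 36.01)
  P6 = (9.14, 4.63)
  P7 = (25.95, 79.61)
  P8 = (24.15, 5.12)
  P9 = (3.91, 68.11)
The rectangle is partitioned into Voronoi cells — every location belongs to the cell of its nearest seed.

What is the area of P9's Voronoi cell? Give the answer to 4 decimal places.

Area of P9's cell: 269.5562

1. box [0,72]×[0,93]: [(0, 0) (72, 0) (72, 93) (0, 93)]
2. ⊥bis P9·P0 via (7.09,68.735): [(0, 0) (20.5992, 0) (2.3209, 93) (0, 93)]  |A|=1065.788
3. ⊥bis P9·P1 via (16.485,63.595): [(0, 17.6816) (11.0664, 48.5032) (2.3209, 93) (0, 93)]  |A|=468.3875
4. ⊥bis P9·P2 via (35.845,36.895): [(0, 17.6816) (11.0664, 48.5032) (2.3209, 93) (0, 93)]  |A|=468.3875
5. ⊥bis P9·P3 via (12.14,55.83): [(0, 47.6938) (9.9189, 54.3414) (2.3209, 93) (0, 93)]  |A|=269.5562
6. ⊥bis P9·P4 via (6.39,41.265): [(0, 47.6938) (9.9189, 54.3414) (2.3209, 93) (0, 93)]  |A|=269.5562
7. ⊥bis P9·P5 via (28.11,52.06): [(0, 47.6938) (9.9189, 54.3414) (2.3209, 93) (0, 93)]  |A|=269.5562
8. ⊥bis P9·P6 via (6.525,36.37): [(0, 47.6938) (9.9189, 54.3414) (2.3209, 93) (0, 93)]  |A|=269.5562
9. ⊥bis P9·P7 via (14.93,73.86): [(0, 47.6938) (9.9189, 54.3414) (2.3209, 93) (0, 93)]  |A|=269.5562
10. ⊥bis P9·P8 via (14.03,36.615): [(0, 47.6938) (9.9189, 54.3414) (2.3209, 93) (0, 93)]  |A|=269.5562
11. canonical 4-gon: [(0, 47.6938) (9.9189, 54.3414) (2.3209, 93) (0, 93)]
12. shoelace: 269.5562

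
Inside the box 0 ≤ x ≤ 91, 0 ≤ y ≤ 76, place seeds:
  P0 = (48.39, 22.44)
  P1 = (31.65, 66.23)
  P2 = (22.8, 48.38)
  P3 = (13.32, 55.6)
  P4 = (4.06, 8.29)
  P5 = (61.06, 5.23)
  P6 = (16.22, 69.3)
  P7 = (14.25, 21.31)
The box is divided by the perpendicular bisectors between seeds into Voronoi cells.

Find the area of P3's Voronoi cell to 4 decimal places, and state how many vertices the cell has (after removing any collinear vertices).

1. box [0,91]×[0,76]: [(0, 0) (91, 0) (91, 76) (0, 76)]
2. ⊥bis P3·P0 via (30.855,39.02): [(0, 6.3878) (65.821, 76) (0, 76)]  |A|=2290.9726
3. ⊥bis P3·P1 via (22.485,60.915): [(0, 6.3878) (33.5373, 41.8568) (13.7369, 76) (0, 76)]  |A|=1401.8132
4. ⊥bis P3·P2 via (18.06,51.99): [(0, 28.2769) (23.5105, 59.1466) (13.7369, 76) (0, 76)]  |A|=676.7538
5. ⊥bis P3·P4 via (8.69,31.945): [(0, 33.6459) (3.5586, 32.9494) (23.5105, 59.1466) (13.7369, 76) (0, 76)]  |A|=667.2007
6. ⊥bis P3·P5 via (37.19,30.415): [(0, 33.6459) (3.5586, 32.9494) (23.5105, 59.1466) (13.7369, 76) (0, 76)]  |A|=667.2007
7. ⊥bis P3·P6 via (14.77,62.45): [(0, 65.5765) (0, 33.6459) (3.5586, 32.9494) (23.5105, 59.1466) (22.5499, 60.8032)]  |A|=445.2982
8. ⊥bis P3·P7 via (13.785,38.455): [(0, 65.5765) (0, 38.0811) (7.6244, 38.2879) (23.5105, 59.1466) (22.5499, 60.8032)]  |A|=417.4753
9. canonical 5-gon: [(0, 65.5765) (0, 38.0811) (7.6244, 38.2879) (23.5105, 59.1466) (22.5499, 60.8032)]
10. shoelace: 417.4753

Area of P3's cell: 417.4753 (5 vertices)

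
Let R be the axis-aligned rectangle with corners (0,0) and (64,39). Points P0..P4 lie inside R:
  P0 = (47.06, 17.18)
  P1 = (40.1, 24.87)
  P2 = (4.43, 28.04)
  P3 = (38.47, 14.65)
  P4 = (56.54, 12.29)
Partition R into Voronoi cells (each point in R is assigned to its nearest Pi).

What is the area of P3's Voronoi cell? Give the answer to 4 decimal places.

Area of P3's cell: 567.1025

1. box [0,64]×[0,39]: [(0, 0) (64, 0) (64, 39) (0, 39)]
2. ⊥bis P3·P0 via (42.765,15.915): [(0, 0) (47.4524, 0) (35.9658, 39) (0, 39)]  |A|=1626.6555
3. ⊥bis P3·P1 via (39.285,19.76): [(0, 26.0256) (0, 0) (47.4524, 0) (41.7482, 19.3671)]  |A|=1002.7705
4. ⊥bis P3·P2 via (21.45,21.345): [(21.9162, 22.5302) (13.0537, 0) (47.4524, 0) (41.7482, 19.3671)]  |A|=570.5281
5. ⊥bis P3·P4 via (47.505,13.47): [(21.9162, 22.5302) (13.0537, 0) (45.7458, 0) (46.2701, 4.0144) (41.7482, 19.3671)]  |A|=567.1025
6. canonical 5-gon: [(21.9162, 22.5302) (13.0537, 0) (45.7458, 0) (46.2701, 4.0144) (41.7482, 19.3671)]
7. shoelace: 567.1025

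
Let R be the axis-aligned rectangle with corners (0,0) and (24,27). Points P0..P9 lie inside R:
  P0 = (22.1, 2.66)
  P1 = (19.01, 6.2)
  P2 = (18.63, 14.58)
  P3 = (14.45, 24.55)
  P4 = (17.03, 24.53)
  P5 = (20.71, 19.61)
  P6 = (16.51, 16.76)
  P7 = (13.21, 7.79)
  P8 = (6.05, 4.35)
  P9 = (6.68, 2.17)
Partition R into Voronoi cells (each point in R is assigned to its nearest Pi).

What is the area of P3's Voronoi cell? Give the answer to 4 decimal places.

1. box [0,24]×[0,27]: [(0, 0) (24, 0) (24, 27) (0, 27)]
2. ⊥bis P3·P0 via (18.275,13.605): [(0, 7.2184) (24, 15.6057) (24, 27) (0, 27)]  |A|=374.1109
3. ⊥bis P3·P1 via (16.73,15.375): [(0, 11.2176) (24, 17.1816) (24, 27) (0, 27)]  |A|=307.2099
4. ⊥bis P3·P2 via (16.54,19.565): [(0, 12.6305) (24, 22.6927) (24, 27) (0, 27)]  |A|=224.1223
5. ⊥bis P3·P4 via (15.74,24.54): [(0, 12.6305) (15.6987, 19.2123) (15.7591, 27) (0, 27)]  |A|=174.155
6. ⊥bis P3·P5 via (17.58,22.08): [(0, 12.6305) (15.1282, 18.9731) (15.7025, 19.7008) (15.7591, 27) (0, 27)]  |A|=174.0162
7. ⊥bis P3·P6 via (15.48,20.655): [(0, 16.5614) (15.7104, 20.7159) (15.7591, 27) (0, 27)]  |A|=131.5124
8. ⊥bis P3·P7 via (13.83,16.17): [(0, 17.1932) (1.8668, 17.0551) (15.7104, 20.7159) (15.7591, 27) (0, 27)]  |A|=130.9227
9. ⊥bis P3·P8 via (10.25,14.45): [(0, 18.7124) (3.1618, 17.3976) (15.7104, 20.7159) (15.7591, 27) (0, 27)]  |A|=128.1119
10. ⊥bis P3·P9 via (10.565,13.36): [(0, 18.7124) (3.1618, 17.3976) (15.7104, 20.7159) (15.7591, 27) (0, 27)]  |A|=128.1119
11. canonical 5-gon: [(0, 18.7124) (3.1618, 17.3976) (15.7104, 20.7159) (15.7591, 27) (0, 27)]
12. shoelace: 128.1119

Area of P3's cell: 128.1119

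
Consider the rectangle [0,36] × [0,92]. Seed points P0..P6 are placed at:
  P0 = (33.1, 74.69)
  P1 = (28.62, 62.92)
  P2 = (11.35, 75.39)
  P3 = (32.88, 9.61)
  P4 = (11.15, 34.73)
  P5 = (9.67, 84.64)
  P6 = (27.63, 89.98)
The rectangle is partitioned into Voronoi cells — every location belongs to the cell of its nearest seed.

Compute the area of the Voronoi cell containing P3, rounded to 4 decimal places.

Area of P3's cell: 673.0860

1. box [0,36]×[0,92]: [(0, 0) (36, 0) (36, 92) (0, 92)]
2. ⊥bis P3·P0 via (32.99,42.15): [(0, 42.2615) (0, 0) (36, 0) (36, 42.1398)]  |A|=1519.2242
3. ⊥bis P3·P1 via (30.75,36.265): [(0, 33.8078) (0, 0) (36, 0) (36, 36.6845)]  |A|=1268.8613
4. ⊥bis P3·P2 via (22.115,42.5): [(0, 33.8078) (0, 0) (36, 0) (36, 36.6845)]  |A|=1268.8613
5. ⊥bis P3·P4 via (22.015,22.17): [(0, 3.126) (0, 0) (36, 0) (36, 34.2677)]  |A|=673.086
6. ⊥bis P3·P5 via (21.275,47.125): [(0, 3.126) (0, 0) (36, 0) (36, 34.2677)]  |A|=673.086
7. ⊥bis P3·P6 via (30.255,49.795): [(0, 3.126) (0, 0) (36, 0) (36, 34.2677)]  |A|=673.086
8. canonical 4-gon: [(0, 3.126) (0, 0) (36, 0) (36, 34.2677)]
9. shoelace: 673.086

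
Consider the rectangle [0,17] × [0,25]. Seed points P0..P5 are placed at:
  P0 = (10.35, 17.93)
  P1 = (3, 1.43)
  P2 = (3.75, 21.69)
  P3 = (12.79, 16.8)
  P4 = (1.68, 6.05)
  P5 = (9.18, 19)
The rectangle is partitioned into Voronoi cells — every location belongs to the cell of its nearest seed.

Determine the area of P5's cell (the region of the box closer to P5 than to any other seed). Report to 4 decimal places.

1. box [0,17]×[0,25]: [(0, 0) (17, 0) (17, 25) (0, 25)]
2. ⊥bis P5·P0 via (9.765,18.465): [(0, 7.7874) (15.7415, 25) (0, 25)]  |A|=135.4758
3. ⊥bis P5·P1 via (6.09,10.215): [(0, 12.3571) (3.162, 11.2449) (15.7415, 25) (0, 25)]  |A|=128.2511
4. ⊥bis P5·P2 via (6.465,20.345): [(2.1357, 11.6059) (3.162, 11.2449) (15.7415, 25) (8.7711, 25)]  |A|=56.0102
5. ⊥bis P5·P3 via (10.985,17.9): [(2.1357, 11.6059) (3.162, 11.2449) (14.4538, 23.592) (15.3119, 25) (8.7711, 25)]  |A|=55.7078
6. ⊥bis P5·P4 via (5.43,12.525): [(3.2239, 13.8026) (4.7126, 12.9405) (14.4538, 23.592) (15.3119, 25) (8.7711, 25)]  |A|=52.4535
7. canonical 5-gon: [(3.2239, 13.8026) (4.7126, 12.9405) (14.4538, 23.592) (15.3119, 25) (8.7711, 25)]
8. shoelace: 52.4535

Area of P5's cell: 52.4535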